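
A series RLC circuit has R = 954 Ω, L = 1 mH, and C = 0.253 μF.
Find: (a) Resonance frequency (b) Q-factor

Step 1 — Resonance condition Im(Z)=0 gives ω₀ = 1/√(LC).
Step 2 — ω₀ = 1/√(0.001·2.53e-07) = 6.287e+04 rad/s.
Step 3 — f₀ = ω₀/(2π) = 1.001e+04 Hz.
Step 4 — Series Q: Q = ω₀L/R = 6.287e+04·0.001/954 = 0.0659.

(a) f₀ = 1.001e+04 Hz  (b) Q = 0.0659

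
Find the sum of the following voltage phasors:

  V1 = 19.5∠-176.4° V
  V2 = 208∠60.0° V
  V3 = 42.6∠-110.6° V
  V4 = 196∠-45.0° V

Step 1 — Convert each phasor to rectangular form:
  V1 = 19.5·(cos(-176.4°) + j·sin(-176.4°)) = -19.46 - j1.224 V
  V2 = 208·(cos(60.0°) + j·sin(60.0°)) = 104 + j180.1 V
  V3 = 42.6·(cos(-110.6°) + j·sin(-110.6°)) = -14.99 - j39.88 V
  V4 = 196·(cos(-45.0°) + j·sin(-45.0°)) = 138.6 - j138.6 V
Step 2 — Sum components: V_total = 208.1 + j0.4398 V.
Step 3 — Convert to polar: |V_total| = 208.1 V, ∠V_total = 0.1°.

V_total = 208.1∠0.1° V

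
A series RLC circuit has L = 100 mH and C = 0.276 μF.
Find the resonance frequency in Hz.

Step 1 — Resonance condition Im(Z)=0 gives ω₀ = 1/√(LC).
Step 2 — ω₀ = 1/√(0.1·2.76e-07) = 6019 rad/s.
Step 3 — f₀ = ω₀/(2π) = 958 Hz.

f₀ = 958 Hz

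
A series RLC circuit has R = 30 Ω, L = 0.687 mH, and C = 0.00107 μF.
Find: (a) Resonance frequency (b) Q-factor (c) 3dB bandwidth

Step 1 — Resonance: ω₀ = 1/√(LC) = 1/√(0.000687·1.07e-09) = 1.166e+06 rad/s.
Step 2 — f₀ = ω₀/(2π) = 1.856e+05 Hz.
Step 3 — Series Q: Q = ω₀L/R = 1.166e+06·0.000687/30 = 26.71.
Step 4 — Bandwidth: Δω = ω₀/Q = 4.367e+04 rad/s; BW = Δω/(2π) = 6950 Hz.

(a) f₀ = 1.856e+05 Hz  (b) Q = 26.71  (c) BW = 6950 Hz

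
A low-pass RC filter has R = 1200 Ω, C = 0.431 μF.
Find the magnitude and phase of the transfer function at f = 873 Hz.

Step 1 — Angular frequency: ω = 2π·873 = 5485 rad/s.
Step 2 — Transfer function: H(jω) = 1/(1 + jωRC).
Step 3 — Denominator: 1 + jωRC = 1 + j·5485·1200·4.31e-07 = 1 + j2.837.
Step 4 — H = 0.1105 - j0.3135.
Step 5 — Magnitude: |H| = 0.3324 (-9.6 dB); phase: φ = -70.6°.

|H| = 0.3324 (-9.6 dB), φ = -70.6°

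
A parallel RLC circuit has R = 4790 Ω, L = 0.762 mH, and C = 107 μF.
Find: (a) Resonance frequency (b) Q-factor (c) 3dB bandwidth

Step 1 — Resonance: ω₀ = 1/√(LC) = 1/√(0.000762·0.000107) = 3502 rad/s.
Step 2 — f₀ = ω₀/(2π) = 557.4 Hz.
Step 3 — Parallel Q: Q = R/(ω₀L) = 4790/(3502·0.000762) = 1795.
Step 4 — Bandwidth: Δω = ω₀/Q = 1.951 rad/s; BW = Δω/(2π) = 0.3105 Hz.

(a) f₀ = 557.4 Hz  (b) Q = 1795  (c) BW = 0.3105 Hz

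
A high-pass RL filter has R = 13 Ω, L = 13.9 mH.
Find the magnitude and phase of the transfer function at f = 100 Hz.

Step 1 — Angular frequency: ω = 2π·100 = 628.3 rad/s.
Step 2 — Transfer function: H(jω) = jωL/(R + jωL).
Step 3 — Numerator jωL = j·8.734; denominator R + jωL = 13 + j8.734.
Step 4 — H = 0.311 + j0.4629.
Step 5 — Magnitude: |H| = 0.5577 (-5.1 dB); phase: φ = 56.1°.

|H| = 0.5577 (-5.1 dB), φ = 56.1°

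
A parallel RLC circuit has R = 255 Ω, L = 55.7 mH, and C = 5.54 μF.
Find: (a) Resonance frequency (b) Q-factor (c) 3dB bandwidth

Step 1 — Resonance: ω₀ = 1/√(LC) = 1/√(0.0557·5.54e-06) = 1800 rad/s.
Step 2 — f₀ = ω₀/(2π) = 286.5 Hz.
Step 3 — Parallel Q: Q = R/(ω₀L) = 255/(1800·0.0557) = 2.543.
Step 4 — Bandwidth: Δω = ω₀/Q = 707.9 rad/s; BW = Δω/(2π) = 112.7 Hz.

(a) f₀ = 286.5 Hz  (b) Q = 2.543  (c) BW = 112.7 Hz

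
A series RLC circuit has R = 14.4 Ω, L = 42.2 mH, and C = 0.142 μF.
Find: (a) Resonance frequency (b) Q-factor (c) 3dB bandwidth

Step 1 — Resonance: ω₀ = 1/√(LC) = 1/√(0.0422·1.42e-07) = 1.292e+04 rad/s.
Step 2 — f₀ = ω₀/(2π) = 2056 Hz.
Step 3 — Series Q: Q = ω₀L/R = 1.292e+04·0.0422/14.4 = 37.86.
Step 4 — Bandwidth: Δω = ω₀/Q = 341.2 rad/s; BW = Δω/(2π) = 54.31 Hz.

(a) f₀ = 2056 Hz  (b) Q = 37.86  (c) BW = 54.31 Hz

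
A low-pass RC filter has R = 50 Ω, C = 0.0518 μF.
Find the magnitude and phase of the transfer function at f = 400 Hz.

Step 1 — Angular frequency: ω = 2π·400 = 2513 rad/s.
Step 2 — Transfer function: H(jω) = 1/(1 + jωRC).
Step 3 — Denominator: 1 + jωRC = 1 + j·2513·50·5.18e-08 = 1 + j0.006509.
Step 4 — H = 1 - j0.006509.
Step 5 — Magnitude: |H| = 1 (-0.0 dB); phase: φ = -0.4°.

|H| = 1 (-0.0 dB), φ = -0.4°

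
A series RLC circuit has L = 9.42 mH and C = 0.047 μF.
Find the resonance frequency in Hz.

Step 1 — Resonance condition Im(Z)=0 gives ω₀ = 1/√(LC).
Step 2 — ω₀ = 1/√(0.00942·4.7e-08) = 4.753e+04 rad/s.
Step 3 — f₀ = ω₀/(2π) = 7564 Hz.

f₀ = 7564 Hz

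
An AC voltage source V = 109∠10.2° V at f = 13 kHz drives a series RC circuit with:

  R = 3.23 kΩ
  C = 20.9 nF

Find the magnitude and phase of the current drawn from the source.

Step 1 — Angular frequency: ω = 2π·f = 2π·1.3e+04 = 8.168e+04 rad/s.
Step 2 — Component impedances:
  R: Z = R = 3230 Ω
  C: Z = 1/(jωC) = -j/(ω·C) = 0 - j585.8 Ω
Step 3 — Series combination: Z_total = R + C = 3230 - j585.8 Ω = 3283∠-10.3° Ω.
Step 4 — Source phasor: V = 109∠10.2° V = 107.3 + j19.3 V.
Step 5 — Ohm's law: I = V / Z_total = (107.3 + j19.3) / (3230 - j585.8) = 0.03111 + j0.01162 A.
Step 6 — Convert to polar: |I| = 0.0332 A, ∠I = 20.5°.

I = 0.0332∠20.5° A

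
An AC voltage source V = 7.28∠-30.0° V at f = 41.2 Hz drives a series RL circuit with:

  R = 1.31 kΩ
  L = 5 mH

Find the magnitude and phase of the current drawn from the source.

Step 1 — Angular frequency: ω = 2π·f = 2π·41.2 = 258.9 rad/s.
Step 2 — Component impedances:
  R: Z = R = 1310 Ω
  L: Z = jωL = j·258.9·0.005 = 0 + j1.294 Ω
Step 3 — Series combination: Z_total = R + L = 1310 + j1.294 Ω = 1310∠0.1° Ω.
Step 4 — Source phasor: V = 7.28∠-30.0° V = 6.305 - j3.64 V.
Step 5 — Ohm's law: I = V / Z_total = (6.305 - j3.64) / (1310 + j1.294) = 0.00481 - j0.002783 A.
Step 6 — Convert to polar: |I| = 0.005557 A, ∠I = -30.1°.

I = 0.005557∠-30.1° A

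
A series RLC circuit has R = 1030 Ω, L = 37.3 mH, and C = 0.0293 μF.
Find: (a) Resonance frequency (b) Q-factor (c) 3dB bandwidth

Step 1 — Resonance: ω₀ = 1/√(LC) = 1/√(0.0373·2.93e-08) = 3.025e+04 rad/s.
Step 2 — f₀ = ω₀/(2π) = 4814 Hz.
Step 3 — Series Q: Q = ω₀L/R = 3.025e+04·0.0373/1030 = 1.095.
Step 4 — Bandwidth: Δω = ω₀/Q = 2.761e+04 rad/s; BW = Δω/(2π) = 4395 Hz.

(a) f₀ = 4814 Hz  (b) Q = 1.095  (c) BW = 4395 Hz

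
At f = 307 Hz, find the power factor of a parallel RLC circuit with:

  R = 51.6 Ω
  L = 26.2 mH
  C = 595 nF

Step 1 — Angular frequency: ω = 2π·f = 2π·307 = 1929 rad/s.
Step 2 — Component impedances:
  R: Z = R = 51.6 Ω
  L: Z = jωL = j·1929·0.0262 = 0 + j50.54 Ω
  C: Z = 1/(jωC) = -j/(ω·C) = 0 - j871.3 Ω
Step 3 — Parallel combination: 1/Z_total = 1/R + 1/L + 1/C; Z_total = 26.8 + j25.78 Ω = 37.19∠43.9° Ω.
Step 4 — Power factor: PF = cos(φ) = Re(Z)/|Z| = 26.8047/37.1903 = 0.7207.
Step 5 — Type: Im(Z) = 25.78 ⇒ lagging (phase φ = 43.9°).

PF = 0.7207 (lagging, φ = 43.9°)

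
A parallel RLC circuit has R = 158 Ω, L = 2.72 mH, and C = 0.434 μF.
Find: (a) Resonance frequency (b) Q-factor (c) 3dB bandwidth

Step 1 — Resonance: ω₀ = 1/√(LC) = 1/√(0.00272·4.34e-07) = 2.911e+04 rad/s.
Step 2 — f₀ = ω₀/(2π) = 4632 Hz.
Step 3 — Parallel Q: Q = R/(ω₀L) = 158/(2.911e+04·0.00272) = 1.996.
Step 4 — Bandwidth: Δω = ω₀/Q = 1.458e+04 rad/s; BW = Δω/(2π) = 2321 Hz.

(a) f₀ = 4632 Hz  (b) Q = 1.996  (c) BW = 2321 Hz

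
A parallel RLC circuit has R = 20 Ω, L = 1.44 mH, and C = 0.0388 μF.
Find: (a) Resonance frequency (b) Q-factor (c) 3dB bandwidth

Step 1 — Resonance: ω₀ = 1/√(LC) = 1/√(0.00144·3.88e-08) = 1.338e+05 rad/s.
Step 2 — f₀ = ω₀/(2π) = 2.129e+04 Hz.
Step 3 — Parallel Q: Q = R/(ω₀L) = 20/(1.338e+05·0.00144) = 0.1038.
Step 4 — Bandwidth: Δω = ω₀/Q = 1.289e+06 rad/s; BW = Δω/(2π) = 2.051e+05 Hz.

(a) f₀ = 2.129e+04 Hz  (b) Q = 0.1038  (c) BW = 2.051e+05 Hz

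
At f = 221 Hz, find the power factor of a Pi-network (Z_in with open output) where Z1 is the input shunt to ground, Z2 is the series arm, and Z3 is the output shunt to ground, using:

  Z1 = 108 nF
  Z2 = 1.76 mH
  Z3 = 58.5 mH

Step 1 — Angular frequency: ω = 2π·f = 2π·221 = 1389 rad/s.
Step 2 — Component impedances:
  Z1: Z = 1/(jωC) = -j/(ω·C) = 0 - j6668 Ω
  Z2: Z = jωL = j·1389·0.00176 = 0 + j2.444 Ω
  Z3: Z = jωL = j·1389·0.0585 = 0 + j81.23 Ω
Step 3 — With open output, the series arm Z2 and the output shunt Z3 appear in series to ground: Z2 + Z3 = 0 + j83.68 Ω.
Step 4 — Parallel with input shunt Z1: Z_in = Z1 || (Z2 + Z3) = 0 + j84.74 Ω = 84.74∠90.0° Ω.
Step 5 — Power factor: PF = cos(φ) = Re(Z)/|Z| = -0/84.74 = -0.
Step 6 — Type: Im(Z) = 84.74 ⇒ lagging (phase φ = 90.0°).

PF = -0 (lagging, φ = 90.0°)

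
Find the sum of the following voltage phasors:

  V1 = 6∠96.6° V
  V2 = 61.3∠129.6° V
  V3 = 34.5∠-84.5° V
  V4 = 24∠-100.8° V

Step 1 — Convert each phasor to rectangular form:
  V1 = 6·(cos(96.6°) + j·sin(96.6°)) = -0.6896 + j5.96 V
  V2 = 61.3·(cos(129.6°) + j·sin(129.6°)) = -39.07 + j47.23 V
  V3 = 34.5·(cos(-84.5°) + j·sin(-84.5°)) = 3.307 - j34.34 V
  V4 = 24·(cos(-100.8°) + j·sin(-100.8°)) = -4.497 - j23.57 V
Step 2 — Sum components: V_total = -40.95 - j4.723 V.
Step 3 — Convert to polar: |V_total| = 41.23 V, ∠V_total = -173.4°.

V_total = 41.23∠-173.4° V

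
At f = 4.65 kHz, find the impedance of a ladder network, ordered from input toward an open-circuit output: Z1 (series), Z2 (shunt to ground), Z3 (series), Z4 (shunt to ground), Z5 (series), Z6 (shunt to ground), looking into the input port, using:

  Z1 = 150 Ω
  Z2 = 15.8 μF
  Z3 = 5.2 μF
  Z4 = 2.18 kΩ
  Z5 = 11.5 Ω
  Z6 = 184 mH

Step 1 — Angular frequency: ω = 2π·f = 2π·4650 = 2.922e+04 rad/s.
Step 2 — Component impedances:
  Z1: Z = R = 150 Ω
  Z2: Z = 1/(jωC) = -j/(ω·C) = 0 - j2.166 Ω
  Z3: Z = 1/(jωC) = -j/(ω·C) = 0 - j6.582 Ω
  Z4: Z = R = 2180 Ω
  Z5: Z = R = 11.5 Ω
  Z6: Z = jωL = j·2.922e+04·0.184 = 0 + j5376 Ω
Step 3 — Ladder network (open output): work backward from the far end, alternating series and parallel combinations. Z_in = 150 - j2.167 Ω = 150∠-0.8° Ω.

Z = 150 - j2.167 Ω = 150∠-0.8° Ω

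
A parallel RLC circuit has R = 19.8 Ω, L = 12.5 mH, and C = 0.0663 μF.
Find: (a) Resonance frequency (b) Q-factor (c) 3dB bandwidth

Step 1 — Resonance: ω₀ = 1/√(LC) = 1/√(0.0125·6.63e-08) = 3.474e+04 rad/s.
Step 2 — f₀ = ω₀/(2π) = 5529 Hz.
Step 3 — Parallel Q: Q = R/(ω₀L) = 19.8/(3.474e+04·0.0125) = 0.0456.
Step 4 — Bandwidth: Δω = ω₀/Q = 7.618e+05 rad/s; BW = Δω/(2π) = 1.212e+05 Hz.

(a) f₀ = 5529 Hz  (b) Q = 0.0456  (c) BW = 1.212e+05 Hz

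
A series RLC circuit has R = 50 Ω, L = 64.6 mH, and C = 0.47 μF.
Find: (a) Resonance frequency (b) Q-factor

Step 1 — Resonance condition Im(Z)=0 gives ω₀ = 1/√(LC).
Step 2 — ω₀ = 1/√(0.0646·4.7e-07) = 5739 rad/s.
Step 3 — f₀ = ω₀/(2π) = 913.4 Hz.
Step 4 — Series Q: Q = ω₀L/R = 5739·0.0646/50 = 7.415.

(a) f₀ = 913.4 Hz  (b) Q = 7.415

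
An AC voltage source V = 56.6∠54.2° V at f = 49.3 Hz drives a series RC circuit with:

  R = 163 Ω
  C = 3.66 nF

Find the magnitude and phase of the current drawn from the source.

Step 1 — Angular frequency: ω = 2π·f = 2π·49.3 = 309.8 rad/s.
Step 2 — Component impedances:
  R: Z = R = 163 Ω
  C: Z = 1/(jωC) = -j/(ω·C) = 0 - j8.82e+05 Ω
Step 3 — Series combination: Z_total = R + C = 163 - j8.82e+05 Ω = 8.82e+05∠-90.0° Ω.
Step 4 — Source phasor: V = 56.6∠54.2° V = 33.11 + j45.91 V.
Step 5 — Ohm's law: I = V / Z_total = (33.11 + j45.91) / (163 - j8.82e+05) = -5.204e-05 + j3.755e-05 A.
Step 6 — Convert to polar: |I| = 6.417e-05 A, ∠I = 144.2°.

I = 6.417e-05∠144.2° A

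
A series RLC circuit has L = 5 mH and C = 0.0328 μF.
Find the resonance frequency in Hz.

Step 1 — Resonance condition Im(Z)=0 gives ω₀ = 1/√(LC).
Step 2 — ω₀ = 1/√(0.005·3.28e-08) = 7.809e+04 rad/s.
Step 3 — f₀ = ω₀/(2π) = 1.243e+04 Hz.

f₀ = 1.243e+04 Hz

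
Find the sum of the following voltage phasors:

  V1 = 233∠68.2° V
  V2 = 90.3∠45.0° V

Step 1 — Convert each phasor to rectangular form:
  V1 = 233·(cos(68.2°) + j·sin(68.2°)) = 86.53 + j216.3 V
  V2 = 90.3·(cos(45.0°) + j·sin(45.0°)) = 63.85 + j63.85 V
Step 2 — Sum components: V_total = 150.4 + j280.2 V.
Step 3 — Convert to polar: |V_total| = 318 V, ∠V_total = 61.8°.

V_total = 318∠61.8° V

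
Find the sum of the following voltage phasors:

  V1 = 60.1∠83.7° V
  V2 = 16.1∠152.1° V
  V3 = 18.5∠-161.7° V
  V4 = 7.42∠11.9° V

Step 1 — Convert each phasor to rectangular form:
  V1 = 60.1·(cos(83.7°) + j·sin(83.7°)) = 6.595 + j59.74 V
  V2 = 16.1·(cos(152.1°) + j·sin(152.1°)) = -14.23 + j7.534 V
  V3 = 18.5·(cos(-161.7°) + j·sin(-161.7°)) = -17.56 - j5.809 V
  V4 = 7.42·(cos(11.9°) + j·sin(11.9°)) = 7.261 + j1.53 V
Step 2 — Sum components: V_total = -17.94 + j62.99 V.
Step 3 — Convert to polar: |V_total| = 65.5 V, ∠V_total = 105.9°.

V_total = 65.5∠105.9° V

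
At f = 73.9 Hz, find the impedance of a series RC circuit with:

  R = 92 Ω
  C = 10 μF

Step 1 — Angular frequency: ω = 2π·f = 2π·73.9 = 464.3 rad/s.
Step 2 — Component impedances:
  R: Z = R = 92 Ω
  C: Z = 1/(jωC) = -j/(ω·C) = 0 - j215.4 Ω
Step 3 — Series combination: Z_total = R + C = 92 - j215.4 Ω = 234.2∠-66.9° Ω.

Z = 92 - j215.4 Ω = 234.2∠-66.9° Ω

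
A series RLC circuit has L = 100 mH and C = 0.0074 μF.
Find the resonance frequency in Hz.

Step 1 — Resonance condition Im(Z)=0 gives ω₀ = 1/√(LC).
Step 2 — ω₀ = 1/√(0.1·7.4e-09) = 3.676e+04 rad/s.
Step 3 — f₀ = ω₀/(2π) = 5851 Hz.

f₀ = 5851 Hz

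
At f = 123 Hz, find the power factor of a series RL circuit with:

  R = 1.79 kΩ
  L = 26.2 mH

Step 1 — Angular frequency: ω = 2π·f = 2π·123 = 772.8 rad/s.
Step 2 — Component impedances:
  R: Z = R = 1790 Ω
  L: Z = jωL = j·772.8·0.0262 = 0 + j20.25 Ω
Step 3 — Series combination: Z_total = R + L = 1790 + j20.25 Ω = 1790∠0.6° Ω.
Step 4 — Power factor: PF = cos(φ) = Re(Z)/|Z| = 1790/1790.1 = 0.9999.
Step 5 — Type: Im(Z) = 20.25 ⇒ lagging (phase φ = 0.6°).

PF = 0.9999 (lagging, φ = 0.6°)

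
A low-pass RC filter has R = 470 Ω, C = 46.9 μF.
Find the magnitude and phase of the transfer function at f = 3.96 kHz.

Step 1 — Angular frequency: ω = 2π·3960 = 2.488e+04 rad/s.
Step 2 — Transfer function: H(jω) = 1/(1 + jωRC).
Step 3 — Denominator: 1 + jωRC = 1 + j·2.488e+04·470·4.69e-05 = 1 + j548.5.
Step 4 — H = 3.324e-06 - j0.001823.
Step 5 — Magnitude: |H| = 0.001823 (-54.8 dB); phase: φ = -89.9°.

|H| = 0.001823 (-54.8 dB), φ = -89.9°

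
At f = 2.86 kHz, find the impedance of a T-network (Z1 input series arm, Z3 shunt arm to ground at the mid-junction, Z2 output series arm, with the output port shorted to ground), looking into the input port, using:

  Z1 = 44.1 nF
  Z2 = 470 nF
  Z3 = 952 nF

Step 1 — Angular frequency: ω = 2π·f = 2π·2860 = 1.797e+04 rad/s.
Step 2 — Component impedances:
  Z1: Z = 1/(jωC) = -j/(ω·C) = 0 - j1262 Ω
  Z2: Z = 1/(jωC) = -j/(ω·C) = 0 - j118.4 Ω
  Z3: Z = 1/(jωC) = -j/(ω·C) = 0 - j58.45 Ω
Step 3 — With the output port shorted to ground, the output series arm Z2 runs from the junction to ground; the shunt arm Z3 also runs from the junction to ground. They appear in parallel: Z3 || Z2 = 0 - j39.13 Ω.
Step 4 — Series with input arm Z1: Z_in = Z1 + (Z3 || Z2) = 0 - j1301 Ω = 1301∠-90.0° Ω.

Z = 0 - j1301 Ω = 1301∠-90.0° Ω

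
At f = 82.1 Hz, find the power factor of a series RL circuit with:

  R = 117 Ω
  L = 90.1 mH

Step 1 — Angular frequency: ω = 2π·f = 2π·82.1 = 515.8 rad/s.
Step 2 — Component impedances:
  R: Z = R = 117 Ω
  L: Z = jωL = j·515.8·0.0901 = 0 + j46.48 Ω
Step 3 — Series combination: Z_total = R + L = 117 + j46.48 Ω = 125.9∠21.7° Ω.
Step 4 — Power factor: PF = cos(φ) = Re(Z)/|Z| = 117/125.89 = 0.9294.
Step 5 — Type: Im(Z) = 46.48 ⇒ lagging (phase φ = 21.7°).

PF = 0.9294 (lagging, φ = 21.7°)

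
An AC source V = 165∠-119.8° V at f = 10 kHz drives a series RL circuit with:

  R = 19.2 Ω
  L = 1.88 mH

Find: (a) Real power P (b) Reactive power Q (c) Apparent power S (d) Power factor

Step 1 — Angular frequency: ω = 2π·f = 2π·1e+04 = 6.283e+04 rad/s.
Step 2 — Component impedances:
  R: Z = R = 19.2 Ω
  L: Z = jωL = j·6.283e+04·0.00188 = 0 + j118.1 Ω
Step 3 — Series combination: Z_total = R + L = 19.2 + j118.1 Ω = 119.7∠80.8° Ω.
Step 4 — Source phasor: V = 165∠-119.8° V = -82 - j143.2 V.
Step 5 — Current: I = V / Z = -1.291 + j0.4844 A = 1.379∠159.4° A.
Step 6 — Complex power: S = V·I* = 36.5 + j224.5 VA.
Step 7 — Real power: P = Re(S) = 36.5 W.
Step 8 — Reactive power: Q = Im(S) = 224.5 VAR.
Step 9 — Apparent power: |S| = 227.5 VA.
Step 10 — Power factor: PF = P/|S| = 0.1604 (lagging).

(a) P = 36.5 W  (b) Q = 224.5 VAR  (c) S = 227.5 VA  (d) PF = 0.1604 (lagging)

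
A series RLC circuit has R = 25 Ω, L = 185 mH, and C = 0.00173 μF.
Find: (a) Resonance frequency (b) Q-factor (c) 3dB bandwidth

Step 1 — Resonance condition Im(Z)=0 gives ω₀ = 1/√(LC).
Step 2 — ω₀ = 1/√(0.185·1.73e-09) = 5.59e+04 rad/s.
Step 3 — f₀ = ω₀/(2π) = 8896 Hz.
Step 4 — Series Q: Q = ω₀L/R = 5.59e+04·0.185/25 = 413.6.
Step 5 — 3dB bandwidth: Δω = ω₀/Q = 135.1 rad/s; BW = Δω/(2π) = 21.51 Hz.

(a) f₀ = 8896 Hz  (b) Q = 413.6  (c) BW = 21.51 Hz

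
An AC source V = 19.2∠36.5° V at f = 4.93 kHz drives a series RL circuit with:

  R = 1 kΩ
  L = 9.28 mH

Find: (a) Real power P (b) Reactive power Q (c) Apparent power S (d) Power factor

Step 1 — Angular frequency: ω = 2π·f = 2π·4930 = 3.098e+04 rad/s.
Step 2 — Component impedances:
  R: Z = R = 1000 Ω
  L: Z = jωL = j·3.098e+04·0.00928 = 0 + j287.5 Ω
Step 3 — Series combination: Z_total = R + L = 1000 + j287.5 Ω = 1040∠16.0° Ω.
Step 4 — Source phasor: V = 19.2∠36.5° V = 15.43 + j11.42 V.
Step 5 — Current: I = V / Z = 0.01729 + j0.006451 A = 0.01845∠20.5° A.
Step 6 — Complex power: S = V·I* = 0.3405 + j0.09788 VA.
Step 7 — Real power: P = Re(S) = 0.3405 W.
Step 8 — Reactive power: Q = Im(S) = 0.09788 VAR.
Step 9 — Apparent power: |S| = 0.3543 VA.
Step 10 — Power factor: PF = P/|S| = 0.9611 (lagging).

(a) P = 0.3405 W  (b) Q = 0.09788 VAR  (c) S = 0.3543 VA  (d) PF = 0.9611 (lagging)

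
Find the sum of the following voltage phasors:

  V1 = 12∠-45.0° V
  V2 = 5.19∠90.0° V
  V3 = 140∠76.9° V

Step 1 — Convert each phasor to rectangular form:
  V1 = 12·(cos(-45.0°) + j·sin(-45.0°)) = 8.485 - j8.485 V
  V2 = 5.19·(cos(90.0°) + j·sin(90.0°)) = 0 + j5.19 V
  V3 = 140·(cos(76.9°) + j·sin(76.9°)) = 31.73 + j136.4 V
Step 2 — Sum components: V_total = 40.22 + j133.1 V.
Step 3 — Convert to polar: |V_total| = 139 V, ∠V_total = 73.2°.

V_total = 139∠73.2° V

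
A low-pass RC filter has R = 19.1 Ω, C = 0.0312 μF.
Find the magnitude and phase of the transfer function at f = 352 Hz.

Step 1 — Angular frequency: ω = 2π·352 = 2212 rad/s.
Step 2 — Transfer function: H(jω) = 1/(1 + jωRC).
Step 3 — Denominator: 1 + jωRC = 1 + j·2212·19.1·3.12e-08 = 1 + j0.001318.
Step 4 — H = 1 - j0.001318.
Step 5 — Magnitude: |H| = 1 (-0.0 dB); phase: φ = -0.1°.

|H| = 1 (-0.0 dB), φ = -0.1°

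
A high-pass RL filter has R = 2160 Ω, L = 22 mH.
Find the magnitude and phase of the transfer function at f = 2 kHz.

Step 1 — Angular frequency: ω = 2π·2000 = 1.257e+04 rad/s.
Step 2 — Transfer function: H(jω) = jωL/(R + jωL).
Step 3 — Numerator jωL = j·276.5; denominator R + jωL = 2160 + j276.5.
Step 4 — H = 0.01612 + j0.1259.
Step 5 — Magnitude: |H| = 0.127 (-17.9 dB); phase: φ = 82.7°.

|H| = 0.127 (-17.9 dB), φ = 82.7°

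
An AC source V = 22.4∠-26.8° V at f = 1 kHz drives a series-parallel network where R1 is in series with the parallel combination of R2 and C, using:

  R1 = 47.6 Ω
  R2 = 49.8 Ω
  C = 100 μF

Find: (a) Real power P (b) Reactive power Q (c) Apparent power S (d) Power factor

Step 1 — Angular frequency: ω = 2π·f = 2π·1000 = 6283 rad/s.
Step 2 — Component impedances:
  R1: Z = R = 47.6 Ω
  R2: Z = R = 49.8 Ω
  C: Z = 1/(jωC) = -j/(ω·C) = 0 - j1.592 Ω
Step 3 — Parallel branch: R2 || C = 1/(1/R2 + 1/C) = 0.05081 - j1.59 Ω.
Step 4 — Series with R1: Z_total = R1 + (R2 || C) = 47.65 - j1.59 Ω = 47.68∠-1.9° Ω.
Step 5 — Source phasor: V = 22.4∠-26.8° V = 19.99 - j10.1 V.
Step 6 — Current: I = V / Z = 0.4262 - j0.1977 A = 0.4698∠-24.9° A.
Step 7 — Complex power: S = V·I* = 10.52 - j0.351 VA.
Step 8 — Real power: P = Re(S) = 10.52 W.
Step 9 — Reactive power: Q = Im(S) = -0.351 VAR.
Step 10 — Apparent power: |S| = 10.52 VA.
Step 11 — Power factor: PF = P/|S| = 0.9994 (leading).

(a) P = 10.52 W  (b) Q = -0.351 VAR  (c) S = 10.52 VA  (d) PF = 0.9994 (leading)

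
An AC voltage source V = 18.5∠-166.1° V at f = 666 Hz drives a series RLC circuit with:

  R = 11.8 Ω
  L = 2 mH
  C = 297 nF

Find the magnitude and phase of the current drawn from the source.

Step 1 — Angular frequency: ω = 2π·f = 2π·666 = 4185 rad/s.
Step 2 — Component impedances:
  R: Z = R = 11.8 Ω
  L: Z = jωL = j·4185·0.002 = 0 + j8.369 Ω
  C: Z = 1/(jωC) = -j/(ω·C) = 0 - j804.6 Ω
Step 3 — Series combination: Z_total = R + L + C = 11.8 - j796.2 Ω = 796.3∠-89.2° Ω.
Step 4 — Source phasor: V = 18.5∠-166.1° V = -17.96 - j4.444 V.
Step 5 — Ohm's law: I = V / Z_total = (-17.96 - j4.444) / (11.8 - j796.2) = 0.005246 - j0.02263 A.
Step 6 — Convert to polar: |I| = 0.02323 A, ∠I = -76.9°.

I = 0.02323∠-76.9° A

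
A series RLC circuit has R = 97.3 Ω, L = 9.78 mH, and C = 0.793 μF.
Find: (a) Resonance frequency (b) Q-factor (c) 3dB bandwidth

Step 1 — Resonance: ω₀ = 1/√(LC) = 1/√(0.00978·7.93e-07) = 1.136e+04 rad/s.
Step 2 — f₀ = ω₀/(2π) = 1807 Hz.
Step 3 — Series Q: Q = ω₀L/R = 1.136e+04·0.00978/97.3 = 1.141.
Step 4 — Bandwidth: Δω = ω₀/Q = 9949 rad/s; BW = Δω/(2π) = 1583 Hz.

(a) f₀ = 1807 Hz  (b) Q = 1.141  (c) BW = 1583 Hz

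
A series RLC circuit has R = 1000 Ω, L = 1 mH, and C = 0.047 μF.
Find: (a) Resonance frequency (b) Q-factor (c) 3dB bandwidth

Step 1 — Resonance condition Im(Z)=0 gives ω₀ = 1/√(LC).
Step 2 — ω₀ = 1/√(0.001·4.7e-08) = 1.459e+05 rad/s.
Step 3 — f₀ = ω₀/(2π) = 2.322e+04 Hz.
Step 4 — Series Q: Q = ω₀L/R = 1.459e+05·0.001/1000 = 0.1459.
Step 5 — 3dB bandwidth: Δω = ω₀/Q = 1e+06 rad/s; BW = Δω/(2π) = 1.592e+05 Hz.

(a) f₀ = 2.322e+04 Hz  (b) Q = 0.1459  (c) BW = 1.592e+05 Hz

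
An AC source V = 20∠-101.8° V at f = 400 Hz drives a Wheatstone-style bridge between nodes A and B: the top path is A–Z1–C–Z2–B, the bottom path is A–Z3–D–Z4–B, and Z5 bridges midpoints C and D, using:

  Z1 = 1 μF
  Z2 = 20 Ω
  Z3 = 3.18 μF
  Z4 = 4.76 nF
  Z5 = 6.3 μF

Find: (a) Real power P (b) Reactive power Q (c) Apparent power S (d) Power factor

Step 1 — Angular frequency: ω = 2π·f = 2π·400 = 2513 rad/s.
Step 2 — Component impedances:
  Z1: Z = 1/(jωC) = -j/(ω·C) = 0 - j397.9 Ω
  Z2: Z = R = 20 Ω
  Z3: Z = 1/(jωC) = -j/(ω·C) = 0 - j125.1 Ω
  Z4: Z = 1/(jωC) = -j/(ω·C) = 0 - j8.359e+04 Ω
  Z5: Z = 1/(jωC) = -j/(ω·C) = 0 - j63.16 Ω
Step 3 — Bridge requires nodal analysis (the Z5 bridge couples midpoints C and D, so the two paths cannot be reduced to a simple series/parallel combination). Setting node B to ground and injecting 1 A at node A, the 3-node admittance system at A, C, D solves to V_A = Z_AB = 19.98 - j127.8 Ω = 129.3∠-81.1° Ω.
Step 4 — Source phasor: V = 20∠-101.8° V = -4.09 - j19.58 V.
Step 5 — Current: I = V / Z = 0.1447 - j0.05462 A = 0.1546∠-20.7° A.
Step 6 — Complex power: S = V·I* = 0.4777 - j3.056 VA.
Step 7 — Real power: P = Re(S) = 0.4777 W.
Step 8 — Reactive power: Q = Im(S) = -3.056 VAR.
Step 9 — Apparent power: |S| = 3.093 VA.
Step 10 — Power factor: PF = P/|S| = 0.1545 (leading).

(a) P = 0.4777 W  (b) Q = -3.056 VAR  (c) S = 3.093 VA  (d) PF = 0.1545 (leading)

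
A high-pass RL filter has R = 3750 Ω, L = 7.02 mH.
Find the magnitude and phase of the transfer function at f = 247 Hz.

Step 1 — Angular frequency: ω = 2π·247 = 1552 rad/s.
Step 2 — Transfer function: H(jω) = jωL/(R + jωL).
Step 3 — Numerator jωL = j·10.89; denominator R + jωL = 3750 + j10.89.
Step 4 — H = 8.44e-06 + j0.002905.
Step 5 — Magnitude: |H| = 0.002905 (-50.7 dB); phase: φ = 89.8°.

|H| = 0.002905 (-50.7 dB), φ = 89.8°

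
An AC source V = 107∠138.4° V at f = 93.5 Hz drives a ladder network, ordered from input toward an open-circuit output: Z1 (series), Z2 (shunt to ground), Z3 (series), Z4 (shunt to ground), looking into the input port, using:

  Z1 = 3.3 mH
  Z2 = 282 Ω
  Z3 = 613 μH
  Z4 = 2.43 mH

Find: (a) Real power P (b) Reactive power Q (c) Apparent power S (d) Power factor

Step 1 — Angular frequency: ω = 2π·f = 2π·93.5 = 587.5 rad/s.
Step 2 — Component impedances:
  Z1: Z = jωL = j·587.5·0.0033 = 0 + j1.939 Ω
  Z2: Z = R = 282 Ω
  Z3: Z = jωL = j·587.5·0.000613 = 0 + j0.3601 Ω
  Z4: Z = jωL = j·587.5·0.00243 = 0 + j1.428 Ω
Step 3 — Ladder network (open output): work backward from the far end, alternating series and parallel combinations. Z_in = 0.01133 + j3.726 Ω = 3.726∠89.8° Ω.
Step 4 — Source phasor: V = 107∠138.4° V = -80.01 + j71.04 V.
Step 5 — Current: I = V / Z = 19 + j21.53 A = 28.71∠48.6° A.
Step 6 — Complex power: S = V·I* = 9.344 + j3072 VA.
Step 7 — Real power: P = Re(S) = 9.344 W.
Step 8 — Reactive power: Q = Im(S) = 3072 VAR.
Step 9 — Apparent power: |S| = 3072 VA.
Step 10 — Power factor: PF = P/|S| = 0.003041 (lagging).

(a) P = 9.344 W  (b) Q = 3072 VAR  (c) S = 3072 VA  (d) PF = 0.003041 (lagging)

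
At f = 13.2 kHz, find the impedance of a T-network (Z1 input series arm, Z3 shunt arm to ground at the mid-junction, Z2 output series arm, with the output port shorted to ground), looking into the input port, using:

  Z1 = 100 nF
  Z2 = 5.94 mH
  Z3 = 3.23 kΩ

Step 1 — Angular frequency: ω = 2π·f = 2π·1.32e+04 = 8.294e+04 rad/s.
Step 2 — Component impedances:
  Z1: Z = 1/(jωC) = -j/(ω·C) = 0 - j120.6 Ω
  Z2: Z = jωL = j·8.294e+04·0.00594 = 0 + j492.7 Ω
  Z3: Z = R = 3230 Ω
Step 3 — With the output port shorted to ground, the output series arm Z2 runs from the junction to ground; the shunt arm Z3 also runs from the junction to ground. They appear in parallel: Z3 || Z2 = 73.43 + j481.5 Ω.
Step 4 — Series with input arm Z1: Z_in = Z1 + (Z3 || Z2) = 73.43 + j360.9 Ω = 368.3∠78.5° Ω.

Z = 73.43 + j360.9 Ω = 368.3∠78.5° Ω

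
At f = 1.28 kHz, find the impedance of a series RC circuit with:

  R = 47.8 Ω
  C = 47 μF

Step 1 — Angular frequency: ω = 2π·f = 2π·1280 = 8042 rad/s.
Step 2 — Component impedances:
  R: Z = R = 47.8 Ω
  C: Z = 1/(jωC) = -j/(ω·C) = 0 - j2.646 Ω
Step 3 — Series combination: Z_total = R + C = 47.8 - j2.646 Ω = 47.87∠-3.2° Ω.

Z = 47.8 - j2.646 Ω = 47.87∠-3.2° Ω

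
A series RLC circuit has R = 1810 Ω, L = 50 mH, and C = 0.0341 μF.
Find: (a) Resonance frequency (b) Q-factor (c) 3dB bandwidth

Step 1 — Resonance condition Im(Z)=0 gives ω₀ = 1/√(LC).
Step 2 — ω₀ = 1/√(0.05·3.41e-08) = 2.422e+04 rad/s.
Step 3 — f₀ = ω₀/(2π) = 3854 Hz.
Step 4 — Series Q: Q = ω₀L/R = 2.422e+04·0.05/1810 = 0.669.
Step 5 — 3dB bandwidth: Δω = ω₀/Q = 3.62e+04 rad/s; BW = Δω/(2π) = 5761 Hz.

(a) f₀ = 3854 Hz  (b) Q = 0.669  (c) BW = 5761 Hz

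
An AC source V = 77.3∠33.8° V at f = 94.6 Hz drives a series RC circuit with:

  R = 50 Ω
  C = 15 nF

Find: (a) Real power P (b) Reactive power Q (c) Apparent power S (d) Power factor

Step 1 — Angular frequency: ω = 2π·f = 2π·94.6 = 594.4 rad/s.
Step 2 — Component impedances:
  R: Z = R = 50 Ω
  C: Z = 1/(jωC) = -j/(ω·C) = 0 - j1.122e+05 Ω
Step 3 — Series combination: Z_total = R + C = 50 - j1.122e+05 Ω = 1.122e+05∠-90.0° Ω.
Step 4 — Source phasor: V = 77.3∠33.8° V = 64.24 + j43 V.
Step 5 — Current: I = V / Z = -0.0003831 + j0.0005729 A = 0.0006892∠123.8° A.
Step 6 — Complex power: S = V·I* = 2.375e-05 - j0.05327 VA.
Step 7 — Real power: P = Re(S) = 2.375e-05 W.
Step 8 — Reactive power: Q = Im(S) = -0.05327 VAR.
Step 9 — Apparent power: |S| = 0.05327 VA.
Step 10 — Power factor: PF = P/|S| = 0.0004458 (leading).

(a) P = 2.375e-05 W  (b) Q = -0.05327 VAR  (c) S = 0.05327 VA  (d) PF = 0.0004458 (leading)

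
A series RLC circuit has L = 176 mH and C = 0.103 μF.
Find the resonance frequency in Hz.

Step 1 — Resonance condition Im(Z)=0 gives ω₀ = 1/√(LC).
Step 2 — ω₀ = 1/√(0.176·1.03e-07) = 7427 rad/s.
Step 3 — f₀ = ω₀/(2π) = 1182 Hz.

f₀ = 1182 Hz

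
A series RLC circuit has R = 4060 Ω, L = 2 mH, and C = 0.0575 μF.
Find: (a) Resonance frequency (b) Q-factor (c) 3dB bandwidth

Step 1 — Resonance: ω₀ = 1/√(LC) = 1/√(0.002·5.75e-08) = 9.325e+04 rad/s.
Step 2 — f₀ = ω₀/(2π) = 1.484e+04 Hz.
Step 3 — Series Q: Q = ω₀L/R = 9.325e+04·0.002/4060 = 0.04594.
Step 4 — Bandwidth: Δω = ω₀/Q = 2.03e+06 rad/s; BW = Δω/(2π) = 3.231e+05 Hz.

(a) f₀ = 1.484e+04 Hz  (b) Q = 0.04594  (c) BW = 3.231e+05 Hz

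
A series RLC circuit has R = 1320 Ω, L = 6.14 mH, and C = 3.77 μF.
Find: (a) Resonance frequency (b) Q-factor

Step 1 — Resonance condition Im(Z)=0 gives ω₀ = 1/√(LC).
Step 2 — ω₀ = 1/√(0.00614·3.77e-06) = 6573 rad/s.
Step 3 — f₀ = ω₀/(2π) = 1046 Hz.
Step 4 — Series Q: Q = ω₀L/R = 6573·0.00614/1320 = 0.03057.

(a) f₀ = 1046 Hz  (b) Q = 0.03057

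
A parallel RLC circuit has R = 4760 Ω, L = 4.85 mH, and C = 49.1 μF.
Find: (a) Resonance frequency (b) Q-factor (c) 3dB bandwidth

Step 1 — Resonance: ω₀ = 1/√(LC) = 1/√(0.00485·4.91e-05) = 2049 rad/s.
Step 2 — f₀ = ω₀/(2π) = 326.1 Hz.
Step 3 — Parallel Q: Q = R/(ω₀L) = 4760/(2049·0.00485) = 478.9.
Step 4 — Bandwidth: Δω = ω₀/Q = 4.279 rad/s; BW = Δω/(2π) = 0.681 Hz.

(a) f₀ = 326.1 Hz  (b) Q = 478.9  (c) BW = 0.681 Hz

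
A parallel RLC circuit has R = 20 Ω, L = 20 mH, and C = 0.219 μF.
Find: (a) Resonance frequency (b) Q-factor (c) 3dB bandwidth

Step 1 — Resonance: ω₀ = 1/√(LC) = 1/√(0.02·2.19e-07) = 1.511e+04 rad/s.
Step 2 — f₀ = ω₀/(2π) = 2405 Hz.
Step 3 — Parallel Q: Q = R/(ω₀L) = 20/(1.511e+04·0.02) = 0.06618.
Step 4 — Bandwidth: Δω = ω₀/Q = 2.283e+05 rad/s; BW = Δω/(2π) = 3.634e+04 Hz.

(a) f₀ = 2405 Hz  (b) Q = 0.06618  (c) BW = 3.634e+04 Hz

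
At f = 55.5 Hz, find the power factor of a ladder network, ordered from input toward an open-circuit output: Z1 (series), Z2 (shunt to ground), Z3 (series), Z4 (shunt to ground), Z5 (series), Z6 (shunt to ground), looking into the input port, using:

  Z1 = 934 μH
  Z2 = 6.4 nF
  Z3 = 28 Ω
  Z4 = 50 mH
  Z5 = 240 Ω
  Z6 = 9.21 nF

Step 1 — Angular frequency: ω = 2π·f = 2π·55.5 = 348.7 rad/s.
Step 2 — Component impedances:
  Z1: Z = jωL = j·348.7·0.000934 = 0 + j0.3257 Ω
  Z2: Z = 1/(jωC) = -j/(ω·C) = 0 - j4.481e+05 Ω
  Z3: Z = R = 28 Ω
  Z4: Z = jωL = j·348.7·0.05 = 0 + j17.44 Ω
  Z5: Z = R = 240 Ω
  Z6: Z = 1/(jωC) = -j/(ω·C) = 0 - j3.114e+05 Ω
Step 3 — Ladder network (open output): work backward from the far end, alternating series and parallel combinations. Z_in = 28 + j17.76 Ω = 33.16∠32.4° Ω.
Step 4 — Power factor: PF = cos(φ) = Re(Z)/|Z| = 28.002/33.16 = 0.8445.
Step 5 — Type: Im(Z) = 17.76 ⇒ lagging (phase φ = 32.4°).

PF = 0.8445 (lagging, φ = 32.4°)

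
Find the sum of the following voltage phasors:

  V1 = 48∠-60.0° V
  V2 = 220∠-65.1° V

Step 1 — Convert each phasor to rectangular form:
  V1 = 48·(cos(-60.0°) + j·sin(-60.0°)) = 24 - j41.57 V
  V2 = 220·(cos(-65.1°) + j·sin(-65.1°)) = 92.63 - j199.5 V
Step 2 — Sum components: V_total = 116.6 - j241.1 V.
Step 3 — Convert to polar: |V_total| = 267.8 V, ∠V_total = -64.2°.

V_total = 267.8∠-64.2° V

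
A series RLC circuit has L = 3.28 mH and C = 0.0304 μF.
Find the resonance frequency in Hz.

Step 1 — Resonance condition Im(Z)=0 gives ω₀ = 1/√(LC).
Step 2 — ω₀ = 1/√(0.00328·3.04e-08) = 1.001e+05 rad/s.
Step 3 — f₀ = ω₀/(2π) = 1.594e+04 Hz.

f₀ = 1.594e+04 Hz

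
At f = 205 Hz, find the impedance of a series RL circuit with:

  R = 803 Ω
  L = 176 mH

Step 1 — Angular frequency: ω = 2π·f = 2π·205 = 1288 rad/s.
Step 2 — Component impedances:
  R: Z = R = 803 Ω
  L: Z = jωL = j·1288·0.176 = 0 + j226.7 Ω
Step 3 — Series combination: Z_total = R + L = 803 + j226.7 Ω = 834.4∠15.8° Ω.

Z = 803 + j226.7 Ω = 834.4∠15.8° Ω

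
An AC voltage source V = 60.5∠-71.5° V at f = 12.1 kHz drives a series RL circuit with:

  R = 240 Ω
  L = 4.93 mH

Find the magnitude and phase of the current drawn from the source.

Step 1 — Angular frequency: ω = 2π·f = 2π·1.21e+04 = 7.603e+04 rad/s.
Step 2 — Component impedances:
  R: Z = R = 240 Ω
  L: Z = jωL = j·7.603e+04·0.00493 = 0 + j374.8 Ω
Step 3 — Series combination: Z_total = R + L = 240 + j374.8 Ω = 445.1∠57.4° Ω.
Step 4 — Source phasor: V = 60.5∠-71.5° V = 19.2 - j57.37 V.
Step 5 — Ohm's law: I = V / Z_total = (19.2 - j57.37) / (240 + j374.8) = -0.0853 - j0.1058 A.
Step 6 — Convert to polar: |I| = 0.1359 A, ∠I = -128.9°.

I = 0.1359∠-128.9° A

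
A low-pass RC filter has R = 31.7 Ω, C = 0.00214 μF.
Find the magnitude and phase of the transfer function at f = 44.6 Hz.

Step 1 — Angular frequency: ω = 2π·44.6 = 280.2 rad/s.
Step 2 — Transfer function: H(jω) = 1/(1 + jωRC).
Step 3 — Denominator: 1 + jωRC = 1 + j·280.2·31.7·2.14e-09 = 1 + j1.901e-05.
Step 4 — H = 1 - j1.901e-05.
Step 5 — Magnitude: |H| = 1 (-0.0 dB); phase: φ = -0.0°.

|H| = 1 (-0.0 dB), φ = -0.0°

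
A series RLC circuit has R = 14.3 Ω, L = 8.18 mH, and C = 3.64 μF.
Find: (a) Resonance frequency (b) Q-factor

Step 1 — Resonance condition Im(Z)=0 gives ω₀ = 1/√(LC).
Step 2 — ω₀ = 1/√(0.00818·3.64e-06) = 5795 rad/s.
Step 3 — f₀ = ω₀/(2π) = 922.3 Hz.
Step 4 — Series Q: Q = ω₀L/R = 5795·0.00818/14.3 = 3.315.

(a) f₀ = 922.3 Hz  (b) Q = 3.315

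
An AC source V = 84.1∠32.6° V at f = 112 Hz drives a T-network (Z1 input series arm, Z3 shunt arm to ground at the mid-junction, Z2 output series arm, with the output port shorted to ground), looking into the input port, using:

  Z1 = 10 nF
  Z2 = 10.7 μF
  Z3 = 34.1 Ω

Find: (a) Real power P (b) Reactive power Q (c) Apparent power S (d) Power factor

Step 1 — Angular frequency: ω = 2π·f = 2π·112 = 703.7 rad/s.
Step 2 — Component impedances:
  Z1: Z = 1/(jωC) = -j/(ω·C) = 0 - j1.421e+05 Ω
  Z2: Z = 1/(jωC) = -j/(ω·C) = 0 - j132.8 Ω
  Z3: Z = R = 34.1 Ω
Step 3 — With the output port shorted to ground, the output series arm Z2 runs from the junction to ground; the shunt arm Z3 also runs from the junction to ground. They appear in parallel: Z3 || Z2 = 31.99 - j8.214 Ω.
Step 4 — Series with input arm Z1: Z_in = Z1 + (Z3 || Z2) = 31.99 - j1.421e+05 Ω = 1.421e+05∠-90.0° Ω.
Step 5 — Source phasor: V = 84.1∠32.6° V = 70.85 + j45.31 V.
Step 6 — Current: I = V / Z = -0.0003187 + j0.0004986 A = 0.0005918∠122.6° A.
Step 7 — Complex power: S = V·I* = 1.12e-05 - j0.04977 VA.
Step 8 — Real power: P = Re(S) = 1.12e-05 W.
Step 9 — Reactive power: Q = Im(S) = -0.04977 VAR.
Step 10 — Apparent power: |S| = 0.04977 VA.
Step 11 — Power factor: PF = P/|S| = 0.0002251 (leading).

(a) P = 1.12e-05 W  (b) Q = -0.04977 VAR  (c) S = 0.04977 VA  (d) PF = 0.0002251 (leading)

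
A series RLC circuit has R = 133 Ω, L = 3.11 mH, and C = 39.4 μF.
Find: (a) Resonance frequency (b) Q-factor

Step 1 — Resonance condition Im(Z)=0 gives ω₀ = 1/√(LC).
Step 2 — ω₀ = 1/√(0.00311·3.94e-05) = 2857 rad/s.
Step 3 — f₀ = ω₀/(2π) = 454.7 Hz.
Step 4 — Series Q: Q = ω₀L/R = 2857·0.00311/133 = 0.0668.

(a) f₀ = 454.7 Hz  (b) Q = 0.0668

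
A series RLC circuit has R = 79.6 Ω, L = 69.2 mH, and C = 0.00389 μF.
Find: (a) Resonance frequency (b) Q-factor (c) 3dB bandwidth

Step 1 — Resonance: ω₀ = 1/√(LC) = 1/√(0.0692·3.89e-09) = 6.095e+04 rad/s.
Step 2 — f₀ = ω₀/(2π) = 9700 Hz.
Step 3 — Series Q: Q = ω₀L/R = 6.095e+04·0.0692/79.6 = 52.99.
Step 4 — Bandwidth: Δω = ω₀/Q = 1150 rad/s; BW = Δω/(2π) = 183.1 Hz.

(a) f₀ = 9700 Hz  (b) Q = 52.99  (c) BW = 183.1 Hz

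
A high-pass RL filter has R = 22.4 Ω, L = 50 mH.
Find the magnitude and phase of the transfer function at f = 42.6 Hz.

Step 1 — Angular frequency: ω = 2π·42.6 = 267.7 rad/s.
Step 2 — Transfer function: H(jω) = jωL/(R + jωL).
Step 3 — Numerator jωL = j·13.38; denominator R + jωL = 22.4 + j13.38.
Step 4 — H = 0.2631 + j0.4403.
Step 5 — Magnitude: |H| = 0.5129 (-5.8 dB); phase: φ = 59.1°.

|H| = 0.5129 (-5.8 dB), φ = 59.1°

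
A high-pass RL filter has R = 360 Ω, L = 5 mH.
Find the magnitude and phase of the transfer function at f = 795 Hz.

Step 1 — Angular frequency: ω = 2π·795 = 4995 rad/s.
Step 2 — Transfer function: H(jω) = jωL/(R + jωL).
Step 3 — Numerator jωL = j·24.98; denominator R + jωL = 360 + j24.98.
Step 4 — H = 0.00479 + j0.06904.
Step 5 — Magnitude: |H| = 0.06921 (-23.2 dB); phase: φ = 86.0°.

|H| = 0.06921 (-23.2 dB), φ = 86.0°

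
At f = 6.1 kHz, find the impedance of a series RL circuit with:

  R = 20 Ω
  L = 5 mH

Step 1 — Angular frequency: ω = 2π·f = 2π·6100 = 3.833e+04 rad/s.
Step 2 — Component impedances:
  R: Z = R = 20 Ω
  L: Z = jωL = j·3.833e+04·0.005 = 0 + j191.6 Ω
Step 3 — Series combination: Z_total = R + L = 20 + j191.6 Ω = 192.7∠84.0° Ω.

Z = 20 + j191.6 Ω = 192.7∠84.0° Ω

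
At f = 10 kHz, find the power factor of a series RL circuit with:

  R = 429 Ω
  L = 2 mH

Step 1 — Angular frequency: ω = 2π·f = 2π·1e+04 = 6.283e+04 rad/s.
Step 2 — Component impedances:
  R: Z = R = 429 Ω
  L: Z = jωL = j·6.283e+04·0.002 = 0 + j125.7 Ω
Step 3 — Series combination: Z_total = R + L = 429 + j125.7 Ω = 447∠16.3° Ω.
Step 4 — Power factor: PF = cos(φ) = Re(Z)/|Z| = 429/447 = 0.9597.
Step 5 — Type: Im(Z) = 125.7 ⇒ lagging (phase φ = 16.3°).

PF = 0.9597 (lagging, φ = 16.3°)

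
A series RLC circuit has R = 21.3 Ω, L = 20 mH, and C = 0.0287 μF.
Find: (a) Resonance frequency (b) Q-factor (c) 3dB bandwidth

Step 1 — Resonance: ω₀ = 1/√(LC) = 1/√(0.02·2.87e-08) = 4.174e+04 rad/s.
Step 2 — f₀ = ω₀/(2π) = 6643 Hz.
Step 3 — Series Q: Q = ω₀L/R = 4.174e+04·0.02/21.3 = 39.19.
Step 4 — Bandwidth: Δω = ω₀/Q = 1065 rad/s; BW = Δω/(2π) = 169.5 Hz.

(a) f₀ = 6643 Hz  (b) Q = 39.19  (c) BW = 169.5 Hz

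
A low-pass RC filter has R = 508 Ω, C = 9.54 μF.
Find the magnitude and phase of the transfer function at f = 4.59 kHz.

Step 1 — Angular frequency: ω = 2π·4590 = 2.884e+04 rad/s.
Step 2 — Transfer function: H(jω) = 1/(1 + jωRC).
Step 3 — Denominator: 1 + jωRC = 1 + j·2.884e+04·508·9.54e-06 = 1 + j139.8.
Step 4 — H = 5.119e-05 - j0.007154.
Step 5 — Magnitude: |H| = 0.007155 (-42.9 dB); phase: φ = -89.6°.

|H| = 0.007155 (-42.9 dB), φ = -89.6°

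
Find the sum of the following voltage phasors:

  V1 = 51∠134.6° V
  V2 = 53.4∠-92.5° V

Step 1 — Convert each phasor to rectangular form:
  V1 = 51·(cos(134.6°) + j·sin(134.6°)) = -35.81 + j36.31 V
  V2 = 53.4·(cos(-92.5°) + j·sin(-92.5°)) = -2.329 - j53.35 V
Step 2 — Sum components: V_total = -38.14 - j17.04 V.
Step 3 — Convert to polar: |V_total| = 41.77 V, ∠V_total = -155.9°.

V_total = 41.77∠-155.9° V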